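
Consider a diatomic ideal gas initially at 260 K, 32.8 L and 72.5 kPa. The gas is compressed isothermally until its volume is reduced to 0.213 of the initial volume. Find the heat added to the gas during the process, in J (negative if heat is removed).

-3680 J

n = P₁V₁/(RT₁) = 72.5×32.8/(8.314×260) = 1.10 mol.
Isothermal: T stays 260 K; PV = const ⇒ V₂ = 6.99 L, P₂ = 340 kPa.
ΔU = 0 (ideal gas, T constant).
W = nRT ln(V₂/V₁) = 1.10×8.314×260×ln(0.213) = -3680 J.
Q = ΔU + W = -3680 J.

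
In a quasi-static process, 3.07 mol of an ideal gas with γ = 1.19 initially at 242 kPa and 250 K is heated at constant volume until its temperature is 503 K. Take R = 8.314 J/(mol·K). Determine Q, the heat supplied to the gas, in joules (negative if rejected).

V₁ = nRT₁/P₁ = 3.07×8.314×250/242 = 26.4 L.
Isochoric: V stays 26.4 L; P/T = const ⇒ T₂ = 503 K, P₂ = 487 kPa.
W = 0 (no volume change).
ΔU = nCvΔT = 3.07×43.8×(503−250) = 34000 J.
Q = ΔU = 34000 J.

34000 J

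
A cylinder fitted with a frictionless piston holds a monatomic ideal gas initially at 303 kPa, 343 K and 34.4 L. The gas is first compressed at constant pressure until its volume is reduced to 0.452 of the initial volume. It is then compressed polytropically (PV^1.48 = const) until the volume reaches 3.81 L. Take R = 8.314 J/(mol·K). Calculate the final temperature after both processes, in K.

305 K

n = P₁V₁/(RT₁) = 303×34.4/(8.314×343) = 3.66 mol.
Step 1 — Isobaric: P stays 303 kPa; V/T = const ⇒ T₂ = 155 K, V₂ = 15.5 L.
W = PΔV = 303×(15.5−34.4) kPa·L = -5710 J.
ΔU = nCvΔT = 3.66×12.5×(155−343) = -8570 J.
Q = ΔU + W = nCpΔT = -14300 J.
State after step 1: P = 303 kPa, V = 15.5 L, T = 155 K.
Step 2 — Polytropic n=1.48: T₂ = T₁(V₁/V₂)^(n−1) = 155×(4.08)^0.48 = 305 K; P₂ = P₁(V₁/V₂)^n = 2430 kPa.
W = (P₁V₁−P₂V₂)/(n−1) = (303×15.5−2430×3.81)/0.48 = -9460 J.
ΔU = nCvΔT = 3.66×12.5×(305−155) = 6810 J.
Q = ΔU + W = -2650 J.
Net over both steps: W = -15200 J, Q = -16900 J, ΔU = -1750 J.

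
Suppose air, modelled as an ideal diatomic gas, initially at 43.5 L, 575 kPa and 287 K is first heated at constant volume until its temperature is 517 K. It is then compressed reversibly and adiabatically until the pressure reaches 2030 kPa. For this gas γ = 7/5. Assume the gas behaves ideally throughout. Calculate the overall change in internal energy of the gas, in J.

74000 J

n = P₁V₁/(RT₁) = 575×43.5/(8.314×287) = 10.5 mol.
Step 1 — Isochoric: V stays 43.5 L; P/T = const ⇒ T₂ = 517 K, P₂ = 1040 kPa.
W = 0 (no volume change).
ΔU = nCvΔT = 10.5×20.8×(517−287) = 50100 J.
Q = ΔU = 50100 J.
State after step 1: P = 1040 kPa, V = 43.5 L, T = 517 K.
Step 2 — Adiabatic: T₂/T₁ = (P₂/P₁)^((γ−1)/γ) ⇒ T₂ = 517×(1.96)^0.286 = 627 K; V₂ = 26.9 L.
ΔU = nCvΔT = 10.5×20.8×(627−517) = 23900 J.
Q = 0 for an adiabatic process, so W = −ΔU = -23900 J.
Net over both steps: W = -23900 J, Q = 50100 J, ΔU = 74000 J.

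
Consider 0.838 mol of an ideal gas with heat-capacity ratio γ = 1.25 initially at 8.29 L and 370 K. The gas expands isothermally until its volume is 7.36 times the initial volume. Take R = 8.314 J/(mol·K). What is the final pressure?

P₁ = nRT₁/V₁ = 0.838×8.314×370/8.29 = 311 kPa.
Isothermal: T stays 370 K; PV = const ⇒ V₂ = 61.0 L, P₂ = 42.2 kPa.

42.2 kPa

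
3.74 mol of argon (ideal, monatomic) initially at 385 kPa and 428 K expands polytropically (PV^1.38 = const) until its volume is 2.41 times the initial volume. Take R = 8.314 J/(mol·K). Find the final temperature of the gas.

306 K

V₁ = nRT₁/P₁ = 3.74×8.314×428/385 = 34.6 L.
Polytropic n=1.38: T₂ = T₁(V₁/V₂)^(n−1) = 428×(0.415)^0.38 = 306 K; P₂ = P₁(V₁/V₂)^n = 114 kPa.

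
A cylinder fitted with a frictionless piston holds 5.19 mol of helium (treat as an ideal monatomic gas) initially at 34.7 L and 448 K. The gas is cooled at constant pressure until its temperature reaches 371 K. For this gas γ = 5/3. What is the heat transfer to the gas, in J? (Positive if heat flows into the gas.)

-8310 J

P₁ = nRT₁/V₁ = 5.19×8.314×448/34.7 = 557 kPa.
Isobaric: P stays 557 kPa; V/T = const ⇒ T₂ = 371 K, V₂ = 28.7 L.
W = PΔV = 557×(28.7−34.7) kPa·L = -3320 J.
ΔU = nCvΔT = 5.19×12.5×(371−448) = -4980 J.
Q = ΔU + W = nCpΔT = -8310 J.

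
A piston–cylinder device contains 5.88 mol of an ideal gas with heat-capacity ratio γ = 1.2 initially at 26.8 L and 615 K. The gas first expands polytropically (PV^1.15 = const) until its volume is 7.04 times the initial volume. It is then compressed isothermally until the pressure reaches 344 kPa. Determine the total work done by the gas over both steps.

P₁ = nRT₁/V₁ = 5.88×8.314×615/26.8 = 1120 kPa.
Step 1 — Polytropic n=1.15: T₂ = T₁(V₁/V₂)^(n−1) = 615×(0.142)^0.15 = 459 K; P₂ = P₁(V₁/V₂)^n = 119 kPa.
W = (P₁V₁−P₂V₂)/(n−1) = (1120×26.8−119×189)/0.15 = 50900 J.
ΔU = nCvΔT = 5.88×41.6×(459−615) = -38200 J.
Q = ΔU + W = 12700 J.
State after step 1: P = 119 kPa, V = 189 L, T = 459 K.
Step 2 — Isothermal: T stays 459 K; PV = const ⇒ V₂ = 65.2 L, P₂ = 344 kPa.
ΔU = 0 (ideal gas, T constant).
W = nRT ln(V₂/V₁) = 5.88×8.314×459×ln(0.346) = -23800 J.
Q = ΔU + W = -23800 J.
Net over both steps: W = 27000 J, Q = -11100 J, ΔU = -38200 J.

27000 J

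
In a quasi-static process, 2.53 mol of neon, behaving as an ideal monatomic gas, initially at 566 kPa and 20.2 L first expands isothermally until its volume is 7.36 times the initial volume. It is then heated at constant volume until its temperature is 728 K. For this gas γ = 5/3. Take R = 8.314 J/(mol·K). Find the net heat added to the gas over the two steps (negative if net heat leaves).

T₁ = P₁V₁/(nR) = 566×20.2/(2.53×8.314) = 544 K.
Step 1 — Isothermal: T stays 544 K; PV = const ⇒ V₂ = 149 L, P₂ = 76.9 kPa.
ΔU = 0 (ideal gas, T constant).
W = nRT ln(V₂/V₁) = 2.53×8.314×544×ln(7.36) = 22800 J.
Q = ΔU + W = 22800 J.
State after step 1: P = 76.9 kPa, V = 149 L, T = 544 K.
Step 2 — Isochoric: V stays 149 L; P/T = const ⇒ T₂ = 728 K, P₂ = 103 kPa.
W = 0 (no volume change).
ΔU = nCvΔT = 2.53×12.5×(728−544) = 5820 J.
Q = ΔU = 5820 J.
Net over both steps: W = 22800 J, Q = 28600 J, ΔU = 5820 J.

28600 J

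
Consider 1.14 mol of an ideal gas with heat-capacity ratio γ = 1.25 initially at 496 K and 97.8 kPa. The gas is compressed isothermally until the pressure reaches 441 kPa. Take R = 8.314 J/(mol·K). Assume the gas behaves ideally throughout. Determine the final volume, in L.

10.7 L

V₁ = nRT₁/P₁ = 1.14×8.314×496/97.8 = 48.1 L.
Isothermal: T stays 496 K; PV = const ⇒ V₂ = 10.7 L, P₂ = 441 kPa.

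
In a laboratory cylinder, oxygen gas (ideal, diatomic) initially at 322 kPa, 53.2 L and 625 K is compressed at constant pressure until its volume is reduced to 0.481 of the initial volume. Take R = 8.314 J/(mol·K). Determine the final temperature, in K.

301 K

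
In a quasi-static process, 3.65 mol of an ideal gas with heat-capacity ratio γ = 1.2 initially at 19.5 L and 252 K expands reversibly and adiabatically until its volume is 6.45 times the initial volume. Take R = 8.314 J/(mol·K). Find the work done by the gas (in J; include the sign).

P₁ = nRT₁/V₁ = 3.65×8.314×252/19.5 = 392 kPa.
Adiabatic: TV^(γ−1) = const ⇒ T₂ = 252×(0.155)^0.200 = 174 K; PV^γ = const ⇒ P₂ = 41.9 kPa.
ΔU = nCvΔT = 3.65×41.6×(174−252) = -11900 J.
Q = 0 for an adiabatic process, so W = −ΔU = 11900 J.

11900 J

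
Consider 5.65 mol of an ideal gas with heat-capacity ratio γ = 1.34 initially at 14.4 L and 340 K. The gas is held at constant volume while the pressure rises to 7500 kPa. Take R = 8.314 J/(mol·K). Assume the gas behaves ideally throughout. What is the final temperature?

P₁ = nRT₁/V₁ = 5.65×8.314×340/14.4 = 1110 kPa.
Isochoric: V stays 14.4 L; P/T = const ⇒ T₂ = 2300 K, P₂ = 7500 kPa.

2300 K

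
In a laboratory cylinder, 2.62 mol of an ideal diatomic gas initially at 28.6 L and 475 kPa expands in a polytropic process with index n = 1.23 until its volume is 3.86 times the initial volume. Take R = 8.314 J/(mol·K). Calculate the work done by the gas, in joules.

15800 J

T₁ = P₁V₁/(nR) = 475×28.6/(2.62×8.314) = 624 K.
Polytropic n=1.23: T₂ = T₁(V₁/V₂)^(n−1) = 624×(0.259)^0.23 = 457 K; P₂ = P₁(V₁/V₂)^n = 90.2 kPa.
W = (P₁V₁−P₂V₂)/(n−1) = (475×28.6−90.2×110)/0.23 = 15800 J.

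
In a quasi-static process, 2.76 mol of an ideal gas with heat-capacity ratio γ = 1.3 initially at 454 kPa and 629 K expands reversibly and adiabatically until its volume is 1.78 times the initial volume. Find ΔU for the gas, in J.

V₁ = nRT₁/P₁ = 2.76×8.314×629/454 = 31.8 L.
Adiabatic: TV^(γ−1) = const ⇒ T₂ = 629×(0.562)^0.300 = 529 K; PV^γ = const ⇒ P₂ = 215 kPa.
For an ideal gas ΔU = nCvΔT with Cv = R/(γ−1) = 27.7 J/(mol·K).
ΔU = 2.76×27.7×(529−629) = -7640 J.

-7640 J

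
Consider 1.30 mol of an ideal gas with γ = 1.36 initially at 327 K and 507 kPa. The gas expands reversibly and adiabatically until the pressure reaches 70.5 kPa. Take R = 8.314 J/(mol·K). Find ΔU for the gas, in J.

V₁ = nRT₁/P₁ = 1.30×8.314×327/507 = 6.97 L.
Adiabatic: T₂/T₁ = (P₂/P₁)^((γ−1)/γ) ⇒ T₂ = 327×(0.139)^0.265 = 194 K; V₂ = 29.7 L.
For an ideal gas ΔU = nCvΔT with Cv = R/(γ−1) = 23.1 J/(mol·K).
ΔU = 1.30×23.1×(194−327) = -3990 J.

-3990 J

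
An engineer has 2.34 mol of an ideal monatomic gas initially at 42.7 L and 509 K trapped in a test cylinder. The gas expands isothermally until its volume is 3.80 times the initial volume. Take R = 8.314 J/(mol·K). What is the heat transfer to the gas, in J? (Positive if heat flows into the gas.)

13200 J

P₁ = nRT₁/V₁ = 2.34×8.314×509/42.7 = 232 kPa.
Isothermal: T stays 509 K; PV = const ⇒ V₂ = 162 L, P₂ = 61.0 kPa.
ΔU = 0 (ideal gas, T constant).
W = nRT ln(V₂/V₁) = 2.34×8.314×509×ln(3.80) = 13200 J.
Q = ΔU + W = 13200 J.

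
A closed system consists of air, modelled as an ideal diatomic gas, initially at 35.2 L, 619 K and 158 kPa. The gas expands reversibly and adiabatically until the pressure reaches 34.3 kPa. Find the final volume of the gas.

Adiabatic: T₂/T₁ = (P₂/P₁)^((γ−1)/γ) ⇒ T₂ = 619×(0.217)^0.286 = 400 K; V₂ = 105 L.

105 L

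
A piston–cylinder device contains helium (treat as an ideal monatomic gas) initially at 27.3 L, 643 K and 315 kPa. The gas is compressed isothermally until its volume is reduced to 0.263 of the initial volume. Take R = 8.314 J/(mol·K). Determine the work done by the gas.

-11500 J

n = P₁V₁/(RT₁) = 315×27.3/(8.314×643) = 1.61 mol.
Isothermal: T stays 643 K; PV = const ⇒ V₂ = 7.18 L, P₂ = 1200 kPa.
W = nRT ln(V₂/V₁) = 1.61×8.314×643×ln(0.263) = -11500 J.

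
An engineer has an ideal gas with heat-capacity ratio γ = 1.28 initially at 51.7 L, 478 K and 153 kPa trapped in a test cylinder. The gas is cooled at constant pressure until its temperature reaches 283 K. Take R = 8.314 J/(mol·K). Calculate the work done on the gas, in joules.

n = P₁V₁/(RT₁) = 153×51.7/(8.314×478) = 1.99 mol.
Isobaric: P stays 153 kPa; V/T = const ⇒ T₂ = 283 K, V₂ = 30.6 L.
W = PΔV = 153×(30.6−51.7) kPa·L = -3230 J.
Work done on the gas = −W_by = 3230 J.

3230 J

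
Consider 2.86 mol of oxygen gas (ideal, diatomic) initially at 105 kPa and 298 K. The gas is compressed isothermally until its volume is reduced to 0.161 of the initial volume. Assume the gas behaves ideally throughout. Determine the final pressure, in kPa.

652 kPa

V₁ = nRT₁/P₁ = 2.86×8.314×298/105 = 67.5 L.
Isothermal: T stays 298 K; PV = const ⇒ V₂ = 10.9 L, P₂ = 652 kPa.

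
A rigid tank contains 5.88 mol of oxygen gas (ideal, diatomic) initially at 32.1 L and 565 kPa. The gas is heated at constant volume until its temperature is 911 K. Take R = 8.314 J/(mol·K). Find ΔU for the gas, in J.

T₁ = P₁V₁/(nR) = 565×32.1/(5.88×8.314) = 371 K.
Isochoric: V stays 32.1 L; P/T = const ⇒ T₂ = 911 K, P₂ = 1390 kPa.
For an ideal gas ΔU = nCvΔT with Cv = (5/2)R = 20.8 J/(mol·K).
ΔU = 5.88×20.8×(911−371) = 66000 J.

66000 J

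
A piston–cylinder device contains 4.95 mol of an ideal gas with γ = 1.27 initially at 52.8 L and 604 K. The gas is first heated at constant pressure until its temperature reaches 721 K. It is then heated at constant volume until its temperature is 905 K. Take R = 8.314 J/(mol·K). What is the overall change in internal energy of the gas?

45900 J

P₁ = nRT₁/V₁ = 4.95×8.314×604/52.8 = 471 kPa.
Step 1 — Isobaric: P stays 471 kPa; V/T = const ⇒ T₂ = 721 K, V₂ = 63.0 L.
W = PΔV = 471×(63.0−52.8) kPa·L = 4820 J.
ΔU = nCvΔT = 4.95×30.8×(721−604) = 17800 J.
Q = ΔU + W = nCpΔT = 22600 J.
State after step 1: P = 471 kPa, V = 63.0 L, T = 721 K.
Step 2 — Isochoric: V stays 63.0 L; P/T = const ⇒ T₂ = 905 K, P₂ = 591 kPa.
W = 0 (no volume change).
ΔU = nCvΔT = 4.95×30.8×(905−721) = 28000 J.
Q = ΔU = 28000 J.
Net over both steps: W = 4820 J, Q = 50700 J, ΔU = 45900 J.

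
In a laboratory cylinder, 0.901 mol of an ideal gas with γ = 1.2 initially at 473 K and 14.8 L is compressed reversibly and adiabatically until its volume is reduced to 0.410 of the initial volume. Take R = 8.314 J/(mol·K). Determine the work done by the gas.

-3460 J

P₁ = nRT₁/V₁ = 0.901×8.314×473/14.8 = 239 kPa.
Adiabatic: TV^(γ−1) = const ⇒ T₂ = 473×(2.44)^0.200 = 565 K; PV^γ = const ⇒ P₂ = 698 kPa.
ΔU = nCvΔT = 0.901×41.6×(565−473) = 3460 J.
Q = 0 for an adiabatic process, so W = −ΔU = -3460 J.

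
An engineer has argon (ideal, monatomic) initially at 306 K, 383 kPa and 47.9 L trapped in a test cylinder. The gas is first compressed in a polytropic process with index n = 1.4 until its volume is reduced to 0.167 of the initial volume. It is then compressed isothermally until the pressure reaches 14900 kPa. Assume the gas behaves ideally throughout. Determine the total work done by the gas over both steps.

-91300 J

n = P₁V₁/(RT₁) = 383×47.9/(8.314×306) = 7.21 mol.
Step 1 — Polytropic n=1.4: T₂ = T₁(V₁/V₂)^(n−1) = 306×(5.99)^0.40 = 626 K; P₂ = P₁(V₁/V₂)^n = 4690 kPa.
W = (P₁V₁−P₂V₂)/(n−1) = (383×47.9−4690×8.00)/0.40 = -48000 J.
ΔU = nCvΔT = 7.21×12.5×(626−306) = 28800 J.
Q = ΔU + W = -19200 J.
State after step 1: P = 4690 kPa, V = 8.00 L, T = 626 K.
Step 2 — Isothermal: T stays 626 K; PV = const ⇒ V₂ = 2.52 L, P₂ = 14900 kPa.
ΔU = 0 (ideal gas, T constant).
W = nRT ln(V₂/V₁) = 7.21×8.314×626×ln(0.315) = -43400 J.
Q = ΔU + W = -43400 J.
Net over both steps: W = -91300 J, Q = -62600 J, ΔU = 28800 J.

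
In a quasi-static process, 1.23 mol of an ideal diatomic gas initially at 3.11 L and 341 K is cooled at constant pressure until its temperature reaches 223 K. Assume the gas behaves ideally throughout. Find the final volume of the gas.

2.03 L

P₁ = nRT₁/V₁ = 1.23×8.314×341/3.11 = 1120 kPa.
Isobaric: P stays 1120 kPa; V/T = const ⇒ T₂ = 223 K, V₂ = 2.03 L.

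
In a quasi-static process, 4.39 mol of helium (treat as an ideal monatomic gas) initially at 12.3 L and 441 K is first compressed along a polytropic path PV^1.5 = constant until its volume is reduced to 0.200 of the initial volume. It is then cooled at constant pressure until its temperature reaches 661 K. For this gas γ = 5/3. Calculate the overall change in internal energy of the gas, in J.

P₁ = nRT₁/V₁ = 4.39×8.314×441/12.3 = 1310 kPa.
Step 1 — Polytropic n=1.5: T₂ = T₁(V₁/V₂)^(n−1) = 441×(5.00)^0.50 = 986 K; P₂ = P₁(V₁/V₂)^n = 14600 kPa.
W = (P₁V₁−P₂V₂)/(n−1) = (1310×12.3−14600×2.46)/0.50 = -39800 J.
ΔU = nCvΔT = 4.39×12.5×(986−441) = 29800 J.
Q = ΔU + W = -9950 J.
State after step 1: P = 14600 kPa, V = 2.46 L, T = 986 K.
Step 2 — Isobaric: P stays 14600 kPa; V/T = const ⇒ T₂ = 661 K, V₂ = 1.65 L.
W = PΔV = 14600×(1.65−2.46) kPa·L = -11900 J.
ΔU = nCvΔT = 4.39×12.5×(661−986) = -17800 J.
Q = ΔU + W = nCpΔT = -29700 J.
Net over both steps: W = -51700 J, Q = -39600 J, ΔU = 12000 J.

12000 J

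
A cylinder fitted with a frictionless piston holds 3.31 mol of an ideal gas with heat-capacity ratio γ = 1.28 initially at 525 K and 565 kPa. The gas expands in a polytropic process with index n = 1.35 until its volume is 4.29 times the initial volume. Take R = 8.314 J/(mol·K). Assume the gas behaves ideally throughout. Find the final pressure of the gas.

V₁ = nRT₁/P₁ = 3.31×8.314×525/565 = 25.6 L.
Polytropic n=1.35: T₂ = T₁(V₁/V₂)^(n−1) = 525×(0.233)^0.35 = 315 K; P₂ = P₁(V₁/V₂)^n = 79.1 kPa.

79.1 kPa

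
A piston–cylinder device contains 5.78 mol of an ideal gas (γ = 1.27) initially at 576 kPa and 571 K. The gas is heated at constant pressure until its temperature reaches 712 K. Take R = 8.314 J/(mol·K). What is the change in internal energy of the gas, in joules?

25100 J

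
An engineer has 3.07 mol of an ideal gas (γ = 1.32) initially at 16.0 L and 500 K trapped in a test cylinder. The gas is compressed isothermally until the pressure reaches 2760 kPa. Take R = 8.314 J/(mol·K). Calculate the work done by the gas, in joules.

P₁ = nRT₁/V₁ = 3.07×8.314×500/16.0 = 798 kPa.
Isothermal: T stays 500 K; PV = const ⇒ V₂ = 4.62 L, P₂ = 2760 kPa.
W = nRT ln(V₂/V₁) = 3.07×8.314×500×ln(0.289) = -15800 J.

-15800 J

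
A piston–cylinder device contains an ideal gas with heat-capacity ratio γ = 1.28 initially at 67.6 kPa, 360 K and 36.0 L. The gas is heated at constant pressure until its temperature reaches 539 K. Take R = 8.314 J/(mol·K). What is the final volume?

Isobaric: P stays 67.6 kPa; V/T = const ⇒ T₂ = 539 K, V₂ = 53.9 L.

53.9 L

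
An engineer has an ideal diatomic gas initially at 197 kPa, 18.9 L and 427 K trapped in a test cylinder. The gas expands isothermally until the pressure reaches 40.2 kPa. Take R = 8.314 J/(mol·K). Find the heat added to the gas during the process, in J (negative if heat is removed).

n = P₁V₁/(RT₁) = 197×18.9/(8.314×427) = 1.05 mol.
Isothermal: T stays 427 K; PV = const ⇒ V₂ = 92.6 L, P₂ = 40.2 kPa.
ΔU = 0 (ideal gas, T constant).
W = nRT ln(V₂/V₁) = 1.05×8.314×427×ln(4.90) = 5920 J.
Q = ΔU + W = 5920 J.

5920 J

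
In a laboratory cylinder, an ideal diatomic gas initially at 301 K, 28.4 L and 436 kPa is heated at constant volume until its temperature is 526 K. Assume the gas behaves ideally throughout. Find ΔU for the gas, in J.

n = P₁V₁/(RT₁) = 436×28.4/(8.314×301) = 4.95 mol.
Isochoric: V stays 28.4 L; P/T = const ⇒ T₂ = 526 K, P₂ = 762 kPa.
For an ideal gas ΔU = nCvΔT with Cv = (5/2)R = 20.8 J/(mol·K).
ΔU = 4.95×20.8×(526−301) = 23100 J.

23100 J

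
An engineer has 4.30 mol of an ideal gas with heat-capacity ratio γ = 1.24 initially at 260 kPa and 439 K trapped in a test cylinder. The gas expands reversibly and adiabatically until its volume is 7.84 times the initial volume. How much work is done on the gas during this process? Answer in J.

-25500 J

V₁ = nRT₁/P₁ = 4.30×8.314×439/260 = 60.4 L.
Adiabatic: TV^(γ−1) = const ⇒ T₂ = 439×(0.128)^0.240 = 268 K; PV^γ = const ⇒ P₂ = 20.2 kPa.
ΔU = nCvΔT = 4.30×34.6×(268−439) = -25500 J.
Q = 0 for an adiabatic process, so W = −ΔU = 25500 J.
Work done on the gas = −W_by = -25500 J.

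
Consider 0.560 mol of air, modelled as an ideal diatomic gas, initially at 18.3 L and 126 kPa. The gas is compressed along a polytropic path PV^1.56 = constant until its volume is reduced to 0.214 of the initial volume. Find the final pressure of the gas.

T₁ = P₁V₁/(nR) = 126×18.3/(0.560×8.314) = 495 K.
Polytropic n=1.56: T₂ = T₁(V₁/V₂)^(n−1) = 495×(4.67)^0.56 = 1170 K; P₂ = P₁(V₁/V₂)^n = 1400 kPa.

1400 kPa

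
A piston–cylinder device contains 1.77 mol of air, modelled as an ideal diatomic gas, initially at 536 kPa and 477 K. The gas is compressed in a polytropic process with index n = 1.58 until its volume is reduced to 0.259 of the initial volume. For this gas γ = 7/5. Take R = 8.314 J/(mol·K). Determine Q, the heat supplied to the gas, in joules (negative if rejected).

V₁ = nRT₁/P₁ = 1.77×8.314×477/536 = 13.1 L.
Polytropic n=1.58: T₂ = T₁(V₁/V₂)^(n−1) = 477×(3.86)^0.58 = 1040 K; P₂ = P₁(V₁/V₂)^n = 4530 kPa.
W = (P₁V₁−P₂V₂)/(n−1) = (536×13.1−4530×3.39)/0.58 = -14400 J.
ΔU = nCvΔT = 1.77×20.8×(1040−477) = 20900 J.
Q = ΔU + W = 6480 J.

6480 J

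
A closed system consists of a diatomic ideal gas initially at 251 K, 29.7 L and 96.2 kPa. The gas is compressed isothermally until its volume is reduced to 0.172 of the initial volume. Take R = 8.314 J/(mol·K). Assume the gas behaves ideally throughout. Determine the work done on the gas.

n = P₁V₁/(RT₁) = 96.2×29.7/(8.314×251) = 1.37 mol.
Isothermal: T stays 251 K; PV = const ⇒ V₂ = 5.11 L, P₂ = 559 kPa.
W = nRT ln(V₂/V₁) = 1.37×8.314×251×ln(0.172) = -5030 J.
Work done on the gas = −W_by = 5030 J.

5030 J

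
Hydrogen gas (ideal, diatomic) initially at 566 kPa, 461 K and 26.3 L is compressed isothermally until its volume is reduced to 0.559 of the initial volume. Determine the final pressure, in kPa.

1010 kPa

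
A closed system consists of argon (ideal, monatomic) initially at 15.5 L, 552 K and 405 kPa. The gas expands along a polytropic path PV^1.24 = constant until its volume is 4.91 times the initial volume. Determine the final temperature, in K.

Polytropic n=1.24: T₂ = T₁(V₁/V₂)^(n−1) = 552×(0.204)^0.24 = 377 K; P₂ = P₁(V₁/V₂)^n = 56.3 kPa.

377 K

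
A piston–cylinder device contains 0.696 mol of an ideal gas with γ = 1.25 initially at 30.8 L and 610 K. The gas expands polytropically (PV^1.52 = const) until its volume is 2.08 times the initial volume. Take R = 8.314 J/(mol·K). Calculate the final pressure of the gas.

37.6 kPa

P₁ = nRT₁/V₁ = 0.696×8.314×610/30.8 = 115 kPa.
Polytropic n=1.52: T₂ = T₁(V₁/V₂)^(n−1) = 610×(0.481)^0.52 = 417 K; P₂ = P₁(V₁/V₂)^n = 37.6 kPa.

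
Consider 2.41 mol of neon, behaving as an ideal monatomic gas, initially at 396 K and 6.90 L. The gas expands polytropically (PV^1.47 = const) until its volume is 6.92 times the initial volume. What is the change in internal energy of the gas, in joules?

-7110 J

P₁ = nRT₁/V₁ = 2.41×8.314×396/6.90 = 1150 kPa.
Polytropic n=1.47: T₂ = T₁(V₁/V₂)^(n−1) = 396×(0.145)^0.47 = 160 K; P₂ = P₁(V₁/V₂)^n = 66.9 kPa.
For an ideal gas ΔU = nCvΔT with Cv = (3/2)R = 12.5 J/(mol·K).
ΔU = 2.41×12.5×(160−396) = -7110 J.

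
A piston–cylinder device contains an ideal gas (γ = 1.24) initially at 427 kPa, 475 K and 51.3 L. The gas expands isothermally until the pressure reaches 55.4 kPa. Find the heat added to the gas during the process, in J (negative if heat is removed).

n = P₁V₁/(RT₁) = 427×51.3/(8.314×475) = 5.55 mol.
Isothermal: T stays 475 K; PV = const ⇒ V₂ = 395 L, P₂ = 55.4 kPa.
ΔU = 0 (ideal gas, T constant).
W = nRT ln(V₂/V₁) = 5.55×8.314×475×ln(7.71) = 44700 J.
Q = ΔU + W = 44700 J.

44700 J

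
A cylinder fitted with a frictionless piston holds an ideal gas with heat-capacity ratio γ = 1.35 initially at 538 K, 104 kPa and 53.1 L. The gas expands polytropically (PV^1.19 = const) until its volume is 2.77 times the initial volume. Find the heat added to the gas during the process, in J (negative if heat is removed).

2340 J

n = P₁V₁/(RT₁) = 104×53.1/(8.314×538) = 1.23 mol.
Polytropic n=1.19: T₂ = T₁(V₁/V₂)^(n−1) = 538×(0.361)^0.19 = 443 K; P₂ = P₁(V₁/V₂)^n = 30.9 kPa.
W = (P₁V₁−P₂V₂)/(n−1) = (104×53.1−30.9×147)/0.19 = 5120 J.
ΔU = nCvΔT = 1.23×23.8×(443−538) = -2780 J.
Q = ΔU + W = 2340 J.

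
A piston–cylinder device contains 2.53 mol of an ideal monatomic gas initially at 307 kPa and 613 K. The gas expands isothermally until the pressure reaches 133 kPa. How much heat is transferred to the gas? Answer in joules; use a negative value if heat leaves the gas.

V₁ = nRT₁/P₁ = 2.53×8.314×613/307 = 42.0 L.
Isothermal: T stays 613 K; PV = const ⇒ V₂ = 96.9 L, P₂ = 133 kPa.
ΔU = 0 (ideal gas, T constant).
W = nRT ln(V₂/V₁) = 2.53×8.314×613×ln(2.31) = 10800 J.
Q = ΔU + W = 10800 J.

10800 J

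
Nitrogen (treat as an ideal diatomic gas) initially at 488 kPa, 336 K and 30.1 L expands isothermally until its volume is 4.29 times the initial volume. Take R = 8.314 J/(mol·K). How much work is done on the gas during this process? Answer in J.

n = P₁V₁/(RT₁) = 488×30.1/(8.314×336) = 5.26 mol.
Isothermal: T stays 336 K; PV = const ⇒ V₂ = 129 L, P₂ = 114 kPa.
W = nRT ln(V₂/V₁) = 5.26×8.314×336×ln(4.29) = 21400 J.
Work done on the gas = −W_by = -21400 J.

-21400 J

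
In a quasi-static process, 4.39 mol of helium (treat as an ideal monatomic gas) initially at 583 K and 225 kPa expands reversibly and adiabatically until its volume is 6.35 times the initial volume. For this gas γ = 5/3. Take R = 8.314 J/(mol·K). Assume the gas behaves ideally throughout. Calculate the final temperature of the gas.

170 K

V₁ = nRT₁/P₁ = 4.39×8.314×583/225 = 94.6 L.
Adiabatic: TV^(γ−1) = const ⇒ T₂ = 583×(0.157)^0.667 = 170 K; PV^γ = const ⇒ P₂ = 10.3 kPa.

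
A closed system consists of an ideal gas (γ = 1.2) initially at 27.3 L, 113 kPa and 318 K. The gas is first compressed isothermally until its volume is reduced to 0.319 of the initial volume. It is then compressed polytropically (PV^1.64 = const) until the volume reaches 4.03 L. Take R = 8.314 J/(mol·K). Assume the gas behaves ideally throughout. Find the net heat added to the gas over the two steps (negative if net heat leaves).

3240 J

n = P₁V₁/(RT₁) = 113×27.3/(8.314×318) = 1.17 mol.
Step 1 — Isothermal: T stays 318 K; PV = const ⇒ V₂ = 8.71 L, P₂ = 354 kPa.
ΔU = 0 (ideal gas, T constant).
W = nRT ln(V₂/V₁) = 1.17×8.314×318×ln(0.319) = -3520 J.
Q = ΔU + W = -3520 J.
State after step 1: P = 354 kPa, V = 8.71 L, T = 318 K.
Step 2 — Polytropic n=1.64: T₂ = T₁(V₁/V₂)^(n−1) = 318×(2.16)^0.64 = 521 K; P₂ = P₁(V₁/V₂)^n = 1250 kPa.
W = (P₁V₁−P₂V₂)/(n−1) = (354×8.71−1250×4.03)/0.64 = -3070 J.
ΔU = nCvΔT = 1.17×41.6×(521−318) = 9830 J.
Q = ΔU + W = 6760 J.
Net over both steps: W = -6600 J, Q = 3240 J, ΔU = 9830 J.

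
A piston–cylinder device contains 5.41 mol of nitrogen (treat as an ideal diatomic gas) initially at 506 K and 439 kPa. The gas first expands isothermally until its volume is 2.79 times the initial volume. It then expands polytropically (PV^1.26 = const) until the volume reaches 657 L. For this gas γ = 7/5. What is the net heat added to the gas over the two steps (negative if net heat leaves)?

33300 J

V₁ = nRT₁/P₁ = 5.41×8.314×506/439 = 51.8 L.
Step 1 — Isothermal: T stays 506 K; PV = const ⇒ V₂ = 145 L, P₂ = 157 kPa.
ΔU = 0 (ideal gas, T constant).
W = nRT ln(V₂/V₁) = 5.41×8.314×506×ln(2.79) = 23400 J.
Q = ΔU + W = 23400 J.
State after step 1: P = 157 kPa, V = 145 L, T = 506 K.
Step 2 — Polytropic n=1.26: T₂ = T₁(V₁/V₂)^(n−1) = 506×(0.220)^0.26 = 341 K; P₂ = P₁(V₁/V₂)^n = 23.4 kPa.
W = (P₁V₁−P₂V₂)/(n−1) = (157×145−23.4×657)/0.26 = 28500 J.
ΔU = nCvΔT = 5.41×20.8×(341−506) = -18500 J.
Q = ΔU + W = 9970 J.
Net over both steps: W = 51800 J, Q = 33300 J, ΔU = -18500 J.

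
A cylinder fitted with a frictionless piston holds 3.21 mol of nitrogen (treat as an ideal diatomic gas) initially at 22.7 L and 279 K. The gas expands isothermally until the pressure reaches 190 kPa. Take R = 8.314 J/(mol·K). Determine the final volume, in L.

39.2 L

P₁ = nRT₁/V₁ = 3.21×8.314×279/22.7 = 328 kPa.
Isothermal: T stays 279 K; PV = const ⇒ V₂ = 39.2 L, P₂ = 190 kPa.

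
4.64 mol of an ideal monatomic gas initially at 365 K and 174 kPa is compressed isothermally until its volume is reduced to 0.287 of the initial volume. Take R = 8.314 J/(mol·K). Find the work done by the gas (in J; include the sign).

V₁ = nRT₁/P₁ = 4.64×8.314×365/174 = 80.9 L.
Isothermal: T stays 365 K; PV = const ⇒ V₂ = 23.2 L, P₂ = 606 kPa.
W = nRT ln(V₂/V₁) = 4.64×8.314×365×ln(0.287) = -17600 J.

-17600 J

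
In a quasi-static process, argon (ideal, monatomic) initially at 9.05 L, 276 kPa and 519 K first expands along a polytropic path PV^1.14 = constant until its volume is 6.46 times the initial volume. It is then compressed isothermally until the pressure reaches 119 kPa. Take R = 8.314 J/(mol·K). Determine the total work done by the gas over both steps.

1630 J

n = P₁V₁/(RT₁) = 276×9.05/(8.314×519) = 0.579 mol.
Step 1 — Polytropic n=1.14: T₂ = T₁(V₁/V₂)^(n−1) = 519×(0.155)^0.14 = 400 K; P₂ = P₁(V₁/V₂)^n = 32.9 kPa.
W = (P₁V₁−P₂V₂)/(n−1) = (276×9.05−32.9×58.5)/0.14 = 4100 J.
ΔU = nCvΔT = 0.579×12.5×(400−519) = -861 J.
Q = ΔU + W = 3240 J.
State after step 1: P = 32.9 kPa, V = 58.5 L, T = 400 K.
Step 2 — Isothermal: T stays 400 K; PV = const ⇒ V₂ = 16.2 L, P₂ = 119 kPa.
ΔU = 0 (ideal gas, T constant).
W = nRT ln(V₂/V₁) = 0.579×8.314×400×ln(0.277) = -2470 J.
Q = ΔU + W = -2470 J.
Net over both steps: W = 1630 J, Q = 767 J, ΔU = -861 J.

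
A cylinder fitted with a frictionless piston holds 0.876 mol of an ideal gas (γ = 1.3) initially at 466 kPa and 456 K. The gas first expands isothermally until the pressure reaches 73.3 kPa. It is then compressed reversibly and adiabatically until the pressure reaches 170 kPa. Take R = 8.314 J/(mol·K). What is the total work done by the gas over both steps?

V₁ = nRT₁/P₁ = 0.876×8.314×456/466 = 7.13 L.
Step 1 — Isothermal: T stays 456 K; PV = const ⇒ V₂ = 45.3 L, P₂ = 73.3 kPa.
ΔU = 0 (ideal gas, T constant).
W = nRT ln(V₂/V₁) = 0.876×8.314×456×ln(6.36) = 6140 J.
Q = ΔU + W = 6140 J.
State after step 1: P = 73.3 kPa, V = 45.3 L, T = 456 K.
Step 2 — Adiabatic: T₂/T₁ = (P₂/P₁)^((γ−1)/γ) ⇒ T₂ = 456×(2.32)^0.231 = 554 K; V₂ = 23.7 L.
ΔU = nCvΔT = 0.876×27.7×(554−456) = 2370 J.
Q = 0 for an adiabatic process, so W = −ΔU = -2370 J.
Net over both steps: W = 3770 J, Q = 6140 J, ΔU = 2370 J.

3770 J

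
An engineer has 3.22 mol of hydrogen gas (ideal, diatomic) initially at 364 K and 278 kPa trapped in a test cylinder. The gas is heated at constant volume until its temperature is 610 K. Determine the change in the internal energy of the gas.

V₁ = nRT₁/P₁ = 3.22×8.314×364/278 = 35.1 L.
Isochoric: V stays 35.1 L; P/T = const ⇒ T₂ = 610 K, P₂ = 466 kPa.
For an ideal gas ΔU = nCvΔT with Cv = (5/2)R = 20.8 J/(mol·K).
ΔU = 3.22×20.8×(610−364) = 16500 J.

16500 J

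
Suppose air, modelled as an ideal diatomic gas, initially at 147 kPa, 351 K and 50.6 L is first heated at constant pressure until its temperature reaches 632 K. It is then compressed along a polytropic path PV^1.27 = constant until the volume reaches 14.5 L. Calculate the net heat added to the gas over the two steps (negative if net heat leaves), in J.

n = P₁V₁/(RT₁) = 147×50.6/(8.314×351) = 2.55 mol.
Step 1 — Isobaric: P stays 147 kPa; V/T = const ⇒ T₂ = 632 K, V₂ = 91.1 L.
W = PΔV = 147×(91.1−50.6) kPa·L = 5950 J.
ΔU = nCvΔT = 2.55×20.8×(632−351) = 14900 J.
Q = ΔU + W = nCpΔT = 20800 J.
State after step 1: P = 147 kPa, V = 91.1 L, T = 632 K.
Step 2 — Polytropic n=1.27: T₂ = T₁(V₁/V₂)^(n−1) = 632×(6.28)^0.27 = 1040 K; P₂ = P₁(V₁/V₂)^n = 1520 kPa.
W = (P₁V₁−P₂V₂)/(n−1) = (147×91.1−1520×14.5)/0.27 = -31900 J.
ΔU = nCvΔT = 2.55×20.8×(1040−632) = 21500 J.
Q = ΔU + W = -10400 J.
Net over both steps: W = -25900 J, Q = 10500 J, ΔU = 36400 J.

10500 J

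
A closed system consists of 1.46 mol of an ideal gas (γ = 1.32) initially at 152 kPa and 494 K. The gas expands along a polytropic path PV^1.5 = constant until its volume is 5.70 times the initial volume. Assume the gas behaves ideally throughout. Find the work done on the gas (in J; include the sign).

V₁ = nRT₁/P₁ = 1.46×8.314×494/152 = 39.4 L.
Polytropic n=1.5: T₂ = T₁(V₁/V₂)^(n−1) = 494×(0.175)^0.50 = 207 K; P₂ = P₁(V₁/V₂)^n = 11.2 kPa.
W = (P₁V₁−P₂V₂)/(n−1) = (152×39.4−11.2×225)/0.50 = 6970 J.
Work done on the gas = −W_by = -6970 J.

-6970 J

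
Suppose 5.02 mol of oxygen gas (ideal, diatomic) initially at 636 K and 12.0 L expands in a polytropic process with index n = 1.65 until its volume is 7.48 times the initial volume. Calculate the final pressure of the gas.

80.0 kPa

P₁ = nRT₁/V₁ = 5.02×8.314×636/12.0 = 2210 kPa.
Polytropic n=1.65: T₂ = T₁(V₁/V₂)^(n−1) = 636×(0.134)^0.65 = 172 K; P₂ = P₁(V₁/V₂)^n = 80.0 kPa.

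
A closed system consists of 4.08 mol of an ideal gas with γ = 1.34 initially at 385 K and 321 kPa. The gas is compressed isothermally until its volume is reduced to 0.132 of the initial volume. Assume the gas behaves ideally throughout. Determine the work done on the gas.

26400 J

V₁ = nRT₁/P₁ = 4.08×8.314×385/321 = 40.7 L.
Isothermal: T stays 385 K; PV = const ⇒ V₂ = 5.37 L, P₂ = 2430 kPa.
W = nRT ln(V₂/V₁) = 4.08×8.314×385×ln(0.132) = -26400 J.
Work done on the gas = −W_by = 26400 J.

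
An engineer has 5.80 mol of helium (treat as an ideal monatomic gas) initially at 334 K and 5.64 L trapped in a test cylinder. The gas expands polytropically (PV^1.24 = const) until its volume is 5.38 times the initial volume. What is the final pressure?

354 kPa

P₁ = nRT₁/V₁ = 5.80×8.314×334/5.64 = 2860 kPa.
Polytropic n=1.24: T₂ = T₁(V₁/V₂)^(n−1) = 334×(0.186)^0.24 = 223 K; P₂ = P₁(V₁/V₂)^n = 354 kPa.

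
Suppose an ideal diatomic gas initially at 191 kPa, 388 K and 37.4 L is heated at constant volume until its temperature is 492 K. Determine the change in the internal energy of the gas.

n = P₁V₁/(RT₁) = 191×37.4/(8.314×388) = 2.21 mol.
Isochoric: V stays 37.4 L; P/T = const ⇒ T₂ = 492 K, P₂ = 242 kPa.
For an ideal gas ΔU = nCvΔT with Cv = (5/2)R = 20.8 J/(mol·K).
ΔU = 2.21×20.8×(492−388) = 4790 J.

4790 J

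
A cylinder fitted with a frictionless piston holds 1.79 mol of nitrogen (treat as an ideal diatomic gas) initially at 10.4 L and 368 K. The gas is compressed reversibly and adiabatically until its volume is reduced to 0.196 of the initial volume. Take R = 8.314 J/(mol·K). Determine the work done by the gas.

-12600 J

P₁ = nRT₁/V₁ = 1.79×8.314×368/10.4 = 527 kPa.
Adiabatic: TV^(γ−1) = const ⇒ T₂ = 368×(5.10)^0.400 = 706 K; PV^γ = const ⇒ P₂ = 5160 kPa.
ΔU = nCvΔT = 1.79×20.8×(706−368) = 12600 J.
Q = 0 for an adiabatic process, so W = −ΔU = -12600 J.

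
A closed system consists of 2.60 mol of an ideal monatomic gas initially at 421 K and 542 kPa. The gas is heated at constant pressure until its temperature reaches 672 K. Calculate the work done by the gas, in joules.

5430 J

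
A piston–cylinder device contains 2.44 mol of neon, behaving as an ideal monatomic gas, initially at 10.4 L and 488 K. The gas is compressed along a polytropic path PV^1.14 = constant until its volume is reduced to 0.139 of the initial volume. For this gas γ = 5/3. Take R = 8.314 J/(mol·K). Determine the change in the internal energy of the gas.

4720 J

P₁ = nRT₁/V₁ = 2.44×8.314×488/10.4 = 952 kPa.
Polytropic n=1.14: T₂ = T₁(V₁/V₂)^(n−1) = 488×(7.19)^0.14 = 643 K; P₂ = P₁(V₁/V₂)^n = 9030 kPa.
For an ideal gas ΔU = nCvΔT with Cv = (3/2)R = 12.5 J/(mol·K).
ΔU = 2.44×12.5×(643−488) = 4720 J.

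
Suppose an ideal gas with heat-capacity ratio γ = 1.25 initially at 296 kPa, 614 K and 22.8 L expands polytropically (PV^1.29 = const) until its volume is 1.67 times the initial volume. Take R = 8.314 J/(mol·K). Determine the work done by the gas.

3220 J

n = P₁V₁/(RT₁) = 296×22.8/(8.314×614) = 1.32 mol.
Polytropic n=1.29: T₂ = T₁(V₁/V₂)^(n−1) = 614×(0.599)^0.29 = 529 K; P₂ = P₁(V₁/V₂)^n = 153 kPa.
W = (P₁V₁−P₂V₂)/(n−1) = (296×22.8−153×38.1)/0.29 = 3220 J.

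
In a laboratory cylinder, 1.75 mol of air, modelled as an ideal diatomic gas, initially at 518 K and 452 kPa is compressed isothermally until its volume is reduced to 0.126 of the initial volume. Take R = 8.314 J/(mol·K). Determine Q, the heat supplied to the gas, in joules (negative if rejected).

V₁ = nRT₁/P₁ = 1.75×8.314×518/452 = 16.7 L.
Isothermal: T stays 518 K; PV = const ⇒ V₂ = 2.10 L, P₂ = 3590 kPa.
ΔU = 0 (ideal gas, T constant).
W = nRT ln(V₂/V₁) = 1.75×8.314×518×ln(0.126) = -15600 J.
Q = ΔU + W = -15600 J.

-15600 J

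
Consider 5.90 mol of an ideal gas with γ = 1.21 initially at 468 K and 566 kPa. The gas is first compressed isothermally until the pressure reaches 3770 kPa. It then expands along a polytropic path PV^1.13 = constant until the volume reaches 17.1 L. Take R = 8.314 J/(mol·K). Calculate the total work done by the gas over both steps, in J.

-21300 J

V₁ = nRT₁/P₁ = 5.90×8.314×468/566 = 40.6 L.
Step 1 — Isothermal: T stays 468 K; PV = const ⇒ V₂ = 6.09 L, P₂ = 3770 kPa.
ΔU = 0 (ideal gas, T constant).
W = nRT ln(V₂/V₁) = 5.90×8.314×468×ln(0.150) = -43500 J.
Q = ΔU + W = -43500 J.
State after step 1: P = 3770 kPa, V = 6.09 L, T = 468 K.
Step 2 — Polytropic n=1.13: T₂ = T₁(V₁/V₂)^(n−1) = 468×(0.356)^0.13 = 409 K; P₂ = P₁(V₁/V₂)^n = 1170 kPa.
W = (P₁V₁−P₂V₂)/(n−1) = (3770×6.09−1170×17.1)/0.13 = 22200 J.
ΔU = nCvΔT = 5.90×39.6×(409−468) = -13700 J.
Q = ΔU + W = 8450 J.
Net over both steps: W = -21300 J, Q = -35100 J, ΔU = -13700 J.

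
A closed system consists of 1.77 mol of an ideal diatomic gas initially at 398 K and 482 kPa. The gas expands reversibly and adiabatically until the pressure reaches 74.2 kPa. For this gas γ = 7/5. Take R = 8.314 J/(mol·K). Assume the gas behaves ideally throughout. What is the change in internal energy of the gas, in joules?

-6060 J

V₁ = nRT₁/P₁ = 1.77×8.314×398/482 = 12.2 L.
Adiabatic: T₂/T₁ = (P₂/P₁)^((γ−1)/γ) ⇒ T₂ = 398×(0.154)^0.286 = 233 K; V₂ = 46.2 L.
For an ideal gas ΔU = nCvΔT with Cv = (5/2)R = 20.8 J/(mol·K).
ΔU = 1.77×20.8×(233−398) = -6060 J.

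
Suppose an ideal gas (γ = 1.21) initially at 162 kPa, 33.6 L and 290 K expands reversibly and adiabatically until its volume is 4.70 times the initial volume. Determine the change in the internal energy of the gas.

n = P₁V₁/(RT₁) = 162×33.6/(8.314×290) = 2.26 mol.
Adiabatic: TV^(γ−1) = const ⇒ T₂ = 290×(0.213)^0.210 = 210 K; PV^γ = const ⇒ P₂ = 24.9 kPa.
For an ideal gas ΔU = nCvΔT with Cv = R/(γ−1) = 39.6 J/(mol·K).
ΔU = 2.26×39.6×(210−290) = -7190 J.

-7190 J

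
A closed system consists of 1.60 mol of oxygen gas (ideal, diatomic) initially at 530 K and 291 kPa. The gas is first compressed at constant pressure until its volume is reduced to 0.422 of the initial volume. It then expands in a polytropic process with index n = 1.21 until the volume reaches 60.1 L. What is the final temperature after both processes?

154 K

V₁ = nRT₁/P₁ = 1.60×8.314×530/291 = 24.2 L.
Step 1 — Isobaric: P stays 291 kPa; V/T = const ⇒ T₂ = 224 K, V₂ = 10.2 L.
W = PΔV = 291×(10.2−24.2) kPa·L = -4080 J.
ΔU = nCvΔT = 1.60×20.8×(224−530) = -10200 J.
Q = ΔU + W = nCpΔT = -14300 J.
State after step 1: P = 291 kPa, V = 10.2 L, T = 224 K.
Step 2 — Polytropic n=1.21: T₂ = T₁(V₁/V₂)^(n−1) = 224×(0.170)^0.21 = 154 K; P₂ = P₁(V₁/V₂)^n = 34.1 kPa.
W = (P₁V₁−P₂V₂)/(n−1) = (291×10.2−34.1×60.1)/0.21 = 4400 J.
ΔU = nCvΔT = 1.60×20.8×(154−224) = -2310 J.
Q = ΔU + W = 2090 J.
Net over both steps: W = 326 J, Q = -12200 J, ΔU = -12500 J.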